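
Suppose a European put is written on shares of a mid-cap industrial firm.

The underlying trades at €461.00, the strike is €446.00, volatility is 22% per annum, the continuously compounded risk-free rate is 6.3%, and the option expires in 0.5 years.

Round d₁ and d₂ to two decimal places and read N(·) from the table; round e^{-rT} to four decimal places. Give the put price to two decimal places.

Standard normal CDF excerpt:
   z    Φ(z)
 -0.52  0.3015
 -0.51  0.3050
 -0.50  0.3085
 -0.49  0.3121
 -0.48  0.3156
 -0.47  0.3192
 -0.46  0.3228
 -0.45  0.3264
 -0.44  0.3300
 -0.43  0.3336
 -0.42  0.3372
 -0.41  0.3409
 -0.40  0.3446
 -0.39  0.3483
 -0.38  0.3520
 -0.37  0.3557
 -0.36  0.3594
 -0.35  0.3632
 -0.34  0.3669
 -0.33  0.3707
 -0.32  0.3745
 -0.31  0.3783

€14.69

σ√T = 0.22·√0.5 = 0.1556
d₁ = [ln(461/446) + (0.063 + 0.22²/2)·0.5] / 0.1556 = [0.0331 + 0.0436] / 0.1556 = 0.4929 ≈ 0.49
d₂ = d₁ − σ√T = 0.4929 − 0.1556 = 0.3373 ≈ 0.34
exp(−rT) = exp(−0.063·0.5) = 0.9690
P = 446·0.9690·N(-0.34) − 461·N(-0.49) = 446·0.9690·0.3669 − 461·0.3121 = 158.5646 − 143.8781 = 14.6865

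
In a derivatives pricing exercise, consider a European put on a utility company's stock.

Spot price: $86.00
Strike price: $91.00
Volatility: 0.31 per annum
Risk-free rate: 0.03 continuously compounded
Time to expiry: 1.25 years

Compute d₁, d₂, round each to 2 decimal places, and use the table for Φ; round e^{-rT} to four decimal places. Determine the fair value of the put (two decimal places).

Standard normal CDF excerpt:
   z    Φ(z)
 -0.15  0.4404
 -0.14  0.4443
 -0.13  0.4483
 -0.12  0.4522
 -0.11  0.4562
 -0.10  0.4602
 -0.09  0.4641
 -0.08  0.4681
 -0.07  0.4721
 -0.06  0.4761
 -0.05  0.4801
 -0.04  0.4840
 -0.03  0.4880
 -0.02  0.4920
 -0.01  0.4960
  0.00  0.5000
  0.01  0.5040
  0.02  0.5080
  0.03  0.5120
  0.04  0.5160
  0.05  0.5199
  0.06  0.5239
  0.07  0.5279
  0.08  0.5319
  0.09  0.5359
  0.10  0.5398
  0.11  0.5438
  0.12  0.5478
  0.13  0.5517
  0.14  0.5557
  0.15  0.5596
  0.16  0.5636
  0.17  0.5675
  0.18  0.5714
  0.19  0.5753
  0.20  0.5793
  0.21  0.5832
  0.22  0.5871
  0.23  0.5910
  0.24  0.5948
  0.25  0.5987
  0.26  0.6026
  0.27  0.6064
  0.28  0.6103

$12.91

σ√T = 0.31·√1.25 = 0.3466
d₁ = [ln(86/91) + (0.03 + 0.31²/2)·1.25] / 0.3466 = [-0.0565 + 0.0976] / 0.3466 = 0.1184 ⇒ 0.12
d₂ = d₁ − σ√T = 0.1184 − 0.3466 = -0.2282 ⇒ -0.23
exp(−rT) = exp(−0.03·1.25) = 0.9632
N(−d₂) = N(0.23) = 0.5910;  N(−d₁) = N(-0.12) = 0.4522
P = 91·0.9632·0.5910 − 86·0.4522 = 51.8019 − 38.8892 = 12.9127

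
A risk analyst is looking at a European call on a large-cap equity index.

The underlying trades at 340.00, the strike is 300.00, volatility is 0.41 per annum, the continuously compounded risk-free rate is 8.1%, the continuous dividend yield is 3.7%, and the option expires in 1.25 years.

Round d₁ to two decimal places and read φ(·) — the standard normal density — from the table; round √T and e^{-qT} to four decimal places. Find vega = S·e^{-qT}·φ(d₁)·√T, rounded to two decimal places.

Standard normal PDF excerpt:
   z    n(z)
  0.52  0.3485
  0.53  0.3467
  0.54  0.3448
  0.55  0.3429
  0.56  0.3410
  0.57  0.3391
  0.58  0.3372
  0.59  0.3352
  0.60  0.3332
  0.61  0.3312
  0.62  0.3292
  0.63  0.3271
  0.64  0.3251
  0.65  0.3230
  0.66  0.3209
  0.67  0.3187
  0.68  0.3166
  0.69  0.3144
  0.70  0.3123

119.48

σ√T = 0.41·√1.25 = 0.4584
d₁ = [ln(340/300) + (0.081 − 0.037 + ½·0.41²)·1.25] / (σ√T) = (0.1252 + 0.1601) / 0.4584 = 0.6222 ≈ 0.62
√T = √1.25 = 1.1180
φ(d₁) = φ(0.62) = 0.3292
exp(−qT) = exp(−0.037·1.25) = 0.9548
vega = S·exp(−qT)·φ(d₁)·√T = 340·0.9548·0.3292·1.1180 = 119.4794
(Call and put vega coincide under Black-Scholes.)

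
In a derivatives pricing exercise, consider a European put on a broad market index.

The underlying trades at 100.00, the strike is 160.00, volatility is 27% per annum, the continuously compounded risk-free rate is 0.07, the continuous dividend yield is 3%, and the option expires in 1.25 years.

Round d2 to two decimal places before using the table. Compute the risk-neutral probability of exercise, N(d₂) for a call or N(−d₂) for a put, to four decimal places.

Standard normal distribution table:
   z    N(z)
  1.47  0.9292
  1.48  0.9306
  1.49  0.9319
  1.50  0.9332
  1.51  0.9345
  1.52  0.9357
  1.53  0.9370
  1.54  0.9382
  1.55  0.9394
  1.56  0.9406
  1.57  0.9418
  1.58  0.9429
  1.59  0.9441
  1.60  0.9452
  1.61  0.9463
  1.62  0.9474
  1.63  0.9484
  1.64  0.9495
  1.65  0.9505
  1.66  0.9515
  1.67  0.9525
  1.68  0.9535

0.9382

T = 1.25;  σ√T = 0.3019
d₁ = [ln(100/160) + (0.07 − 0.03 + 0.27²/2)·1.25] / 0.3019 = [-0.4700 + 0.0956] / 0.3019 = -1.2404 ⇒ -1.24
d₂ = d₁ − σ√T = -1.2404 − 0.3019 = -1.5423 ⇒ -1.54
Pr(exercise) under Q = N(−d₂) = N(1.54) = 0.9382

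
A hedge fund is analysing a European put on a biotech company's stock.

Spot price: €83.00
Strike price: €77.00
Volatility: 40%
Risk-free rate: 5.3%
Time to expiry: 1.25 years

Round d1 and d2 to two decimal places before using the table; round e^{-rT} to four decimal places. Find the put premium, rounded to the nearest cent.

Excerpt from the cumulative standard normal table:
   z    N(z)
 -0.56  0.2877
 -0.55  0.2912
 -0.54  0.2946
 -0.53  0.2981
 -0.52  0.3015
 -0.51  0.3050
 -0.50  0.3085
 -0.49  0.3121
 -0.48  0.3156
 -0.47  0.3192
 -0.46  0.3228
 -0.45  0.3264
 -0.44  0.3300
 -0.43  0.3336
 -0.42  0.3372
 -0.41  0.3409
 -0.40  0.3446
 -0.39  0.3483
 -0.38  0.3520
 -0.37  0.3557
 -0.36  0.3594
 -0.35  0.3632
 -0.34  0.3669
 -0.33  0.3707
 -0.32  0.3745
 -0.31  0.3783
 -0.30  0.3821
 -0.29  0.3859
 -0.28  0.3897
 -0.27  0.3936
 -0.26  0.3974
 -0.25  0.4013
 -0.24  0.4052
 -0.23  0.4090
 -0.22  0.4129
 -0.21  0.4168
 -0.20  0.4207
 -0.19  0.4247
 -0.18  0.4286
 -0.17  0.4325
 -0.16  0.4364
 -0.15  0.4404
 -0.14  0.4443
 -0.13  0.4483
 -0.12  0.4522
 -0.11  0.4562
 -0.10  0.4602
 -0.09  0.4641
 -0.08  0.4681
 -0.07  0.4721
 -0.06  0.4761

€8.99

σ√T = 0.4 × 1.1180 = 0.4472
ln(S/K) + (r + σ²/2)T = ln(83/77) + (0.053 + 0.4²/2)·1.25 = 0.0750 + 0.1663 = 0.2413
d₁ = 0.2413 / 0.4472 = 0.5395 which rounds to 0.54
d₂ = d₁ − σ√T = 0.5395 − 0.4472 = 0.0923 which rounds to 0.09
exp(−rT) = exp(−0.053·1.25) = 0.9359
P = 77·0.9359·N(-0.09) − 83·N(-0.54) = 77·0.9359·0.4641 − 83·0.2946 = 33.4450 − 24.4518 = 8.9932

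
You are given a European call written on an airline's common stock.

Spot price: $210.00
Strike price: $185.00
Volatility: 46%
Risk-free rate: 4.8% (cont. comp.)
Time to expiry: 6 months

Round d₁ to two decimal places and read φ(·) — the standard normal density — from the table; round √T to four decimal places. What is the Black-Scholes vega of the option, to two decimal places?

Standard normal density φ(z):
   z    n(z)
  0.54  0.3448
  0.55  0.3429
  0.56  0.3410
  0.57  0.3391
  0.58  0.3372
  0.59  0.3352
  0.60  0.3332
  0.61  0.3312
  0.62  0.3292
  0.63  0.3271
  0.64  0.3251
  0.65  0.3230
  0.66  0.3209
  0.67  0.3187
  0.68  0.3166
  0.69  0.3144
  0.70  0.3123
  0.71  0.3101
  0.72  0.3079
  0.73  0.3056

48.57

T = 0.5;  σ√T = 0.3253
d₁ = [ln(210/185) + (0.048 + 0.46²/2)·0.5] / 0.3253 = [0.1268 + 0.0769] / 0.3253 = 0.6261 → 0.63
√T = √0.5 = 0.7071
φ(d₁) = φ(0.63) = 0.3271
vega = S·φ(d₁)·√T = 210·0.3271·0.7071 = 48.5714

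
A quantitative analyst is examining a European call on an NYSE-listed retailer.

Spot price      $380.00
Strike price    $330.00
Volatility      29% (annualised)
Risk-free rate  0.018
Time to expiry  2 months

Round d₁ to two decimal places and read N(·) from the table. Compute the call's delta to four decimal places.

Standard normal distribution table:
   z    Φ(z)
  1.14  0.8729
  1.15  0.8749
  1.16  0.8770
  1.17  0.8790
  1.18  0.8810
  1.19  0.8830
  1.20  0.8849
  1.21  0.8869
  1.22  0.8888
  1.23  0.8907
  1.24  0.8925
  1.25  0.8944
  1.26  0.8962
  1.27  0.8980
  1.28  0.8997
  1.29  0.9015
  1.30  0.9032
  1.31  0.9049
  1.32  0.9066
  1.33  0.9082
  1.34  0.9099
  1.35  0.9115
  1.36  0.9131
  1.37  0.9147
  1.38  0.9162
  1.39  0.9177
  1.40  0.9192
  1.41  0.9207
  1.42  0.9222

0.8997

σ√T = 0.29 × 0.4082 = 0.1184
d₁ = [ln(380/330) + (0.018 + 0.29²/2)·0.1667] / 0.1184 = [0.1411 + 0.0100] / 0.1184 = 1.2762 → 1.28
N(d₁) = N(1.28) = 0.8997
Δ_call = N(d₁) = 0.8997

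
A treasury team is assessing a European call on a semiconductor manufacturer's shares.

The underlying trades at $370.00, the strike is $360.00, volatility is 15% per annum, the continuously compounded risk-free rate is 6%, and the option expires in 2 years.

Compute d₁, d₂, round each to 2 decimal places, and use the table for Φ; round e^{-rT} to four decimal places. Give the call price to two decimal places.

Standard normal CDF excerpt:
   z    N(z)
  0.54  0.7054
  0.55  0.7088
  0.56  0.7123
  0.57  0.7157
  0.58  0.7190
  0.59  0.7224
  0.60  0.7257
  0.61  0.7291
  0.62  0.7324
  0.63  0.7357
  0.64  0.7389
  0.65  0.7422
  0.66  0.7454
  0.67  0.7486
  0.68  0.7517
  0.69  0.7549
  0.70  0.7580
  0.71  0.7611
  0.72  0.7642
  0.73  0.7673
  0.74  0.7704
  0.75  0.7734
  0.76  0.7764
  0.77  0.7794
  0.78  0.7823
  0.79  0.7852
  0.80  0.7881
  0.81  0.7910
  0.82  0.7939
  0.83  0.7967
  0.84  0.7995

$60.95

σ√T = 0.15 × 1.4142 = 0.2121
d₁ = [ln(370/360) + (0.06 + ½·0.15²)·2] / (σ√T) = (0.0274 + 0.1425) / 0.2121 = 0.8009 ⇒ 0.80
d₂ = 0.8009 − 0.2121 = 0.5888 ⇒ 0.59
e^(−rT) = e^(−0.06·2) = 0.8869
N(d₁) = N(0.80) = 0.7881;  N(d₂) = N(0.59) = 0.7224
C = 370·0.7881 − 360·0.8869·0.7224 = 291.5970 − 230.6508 = 60.9462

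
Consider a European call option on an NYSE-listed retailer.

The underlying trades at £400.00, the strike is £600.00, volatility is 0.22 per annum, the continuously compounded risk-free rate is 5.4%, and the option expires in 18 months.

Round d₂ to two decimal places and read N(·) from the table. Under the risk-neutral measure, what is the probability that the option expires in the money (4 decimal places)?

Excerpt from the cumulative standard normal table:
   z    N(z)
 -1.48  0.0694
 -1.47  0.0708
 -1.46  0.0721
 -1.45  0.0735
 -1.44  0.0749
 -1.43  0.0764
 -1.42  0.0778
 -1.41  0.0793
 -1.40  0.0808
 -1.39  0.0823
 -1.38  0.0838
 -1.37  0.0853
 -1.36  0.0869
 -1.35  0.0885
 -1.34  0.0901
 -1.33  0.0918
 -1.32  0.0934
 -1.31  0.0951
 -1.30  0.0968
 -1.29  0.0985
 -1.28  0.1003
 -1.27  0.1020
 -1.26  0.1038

0.0901

σ√T = 0.22 × 1.2247 = 0.2694
ln(S/K) + (r + σ²/2)T = ln(400/600) + (0.054 + 0.22²/2)·1.5 = -0.4055 + 0.1173 = -0.2882
d₁ = -0.2882 / 0.2694 = -1.0695 ⇒ -1.07
d₂ = d₁ − σ√T = -1.0695 − 0.2694 = -1.3389 ⇒ -1.34
Risk-neutral Pr[S_T > K] = N(d₂) = N(-1.34) = 0.0901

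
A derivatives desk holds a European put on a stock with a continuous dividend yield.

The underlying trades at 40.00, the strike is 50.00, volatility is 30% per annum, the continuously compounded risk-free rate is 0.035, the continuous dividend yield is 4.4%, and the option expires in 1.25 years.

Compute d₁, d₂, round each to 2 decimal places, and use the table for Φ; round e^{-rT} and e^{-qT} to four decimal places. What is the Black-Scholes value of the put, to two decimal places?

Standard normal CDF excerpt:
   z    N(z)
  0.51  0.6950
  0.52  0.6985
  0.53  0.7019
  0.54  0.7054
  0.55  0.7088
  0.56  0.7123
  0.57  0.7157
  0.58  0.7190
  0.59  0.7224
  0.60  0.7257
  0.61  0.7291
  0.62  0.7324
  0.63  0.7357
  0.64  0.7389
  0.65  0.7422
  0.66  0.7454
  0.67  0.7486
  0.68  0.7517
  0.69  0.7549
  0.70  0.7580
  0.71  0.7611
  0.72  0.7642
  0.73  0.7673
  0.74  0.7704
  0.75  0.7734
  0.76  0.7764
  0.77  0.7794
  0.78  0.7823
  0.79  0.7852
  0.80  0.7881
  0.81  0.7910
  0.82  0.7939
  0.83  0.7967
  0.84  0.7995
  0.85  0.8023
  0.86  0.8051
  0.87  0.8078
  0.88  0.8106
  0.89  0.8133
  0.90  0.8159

T = 1.25;  σ√T = 0.3354
d₁ = [ln(40/50) + (0.035 − 0.044 + ½·0.3²)·1.25] / (σ√T) = (-0.2231 + 0.0450) / 0.3354 = -0.5311 which rounds to -0.53
d₂ = -0.5311 − 0.3354 = -0.8665 which rounds to -0.87
exp(−qT) = exp(−0.044·1.25) = 0.9465;  exp(−rT) = exp(−0.035·1.25) = 0.9572
P = 50·0.9572·N(0.87) − 40·0.9465·N(0.53) = 50·0.9572·0.8078 − 40·0.9465·0.7019 = 38.6613 − 26.5739 = 12.0874

12.09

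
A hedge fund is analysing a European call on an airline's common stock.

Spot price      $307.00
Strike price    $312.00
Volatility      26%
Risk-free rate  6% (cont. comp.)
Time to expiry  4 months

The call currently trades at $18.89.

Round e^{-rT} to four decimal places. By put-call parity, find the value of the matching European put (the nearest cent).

e^(−rT) = e^(−0.06·0.3333) = 0.9802
Put-call parity: C − P = S − K·e^(−rT) = 307 − 312·0.9802 = 307 − 305.8224 = 1.1776
P = C − (C − P) = 18.89 − (1.1776) = 17.7124

$17.71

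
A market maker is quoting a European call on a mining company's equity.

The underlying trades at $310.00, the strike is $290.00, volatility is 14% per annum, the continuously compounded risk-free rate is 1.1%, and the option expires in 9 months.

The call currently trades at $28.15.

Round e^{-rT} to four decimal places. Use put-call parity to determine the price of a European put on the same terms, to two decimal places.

e^(−rT) = e^(−0.011·0.75) = 0.9918
Put-call parity: C − P = S − K·e^(−rT) = 310 − 290·0.9918 = 310 − 287.6220 = 22.3780
P = C − (C − P) = 28.15 − (22.3780) = 5.7720

$5.77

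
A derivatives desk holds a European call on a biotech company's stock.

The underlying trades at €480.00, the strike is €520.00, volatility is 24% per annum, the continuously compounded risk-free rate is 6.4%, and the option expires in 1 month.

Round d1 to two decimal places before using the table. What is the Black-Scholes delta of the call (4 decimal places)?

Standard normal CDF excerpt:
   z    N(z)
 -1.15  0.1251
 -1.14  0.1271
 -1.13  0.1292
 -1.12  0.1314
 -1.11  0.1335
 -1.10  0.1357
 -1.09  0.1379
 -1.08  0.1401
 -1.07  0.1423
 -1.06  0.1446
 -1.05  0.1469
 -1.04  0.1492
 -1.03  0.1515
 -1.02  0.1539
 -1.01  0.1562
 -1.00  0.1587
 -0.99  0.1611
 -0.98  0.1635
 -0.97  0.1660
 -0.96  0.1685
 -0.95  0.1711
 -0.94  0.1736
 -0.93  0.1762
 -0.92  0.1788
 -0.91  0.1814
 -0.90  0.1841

0.1492

σ√T = 0.24·√0.08333 = 0.0693
d₁ = [ln(480/520) + (0.064 + 0.24²/2)·0.08333] / 0.0693 = [-0.0800 + 0.0077] / 0.0693 = -1.0437 which rounds to -1.04
N(d₁) = N(-1.04) = 0.1492
Δ_call = N(d₁) = 0.1492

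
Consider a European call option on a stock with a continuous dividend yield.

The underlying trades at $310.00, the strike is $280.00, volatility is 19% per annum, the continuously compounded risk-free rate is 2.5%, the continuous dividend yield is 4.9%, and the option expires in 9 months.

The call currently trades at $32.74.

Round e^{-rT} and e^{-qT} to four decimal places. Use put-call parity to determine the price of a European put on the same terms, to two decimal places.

$8.72

exp(−qT) = exp(−0.049·0.75) = 0.9639;  exp(−rT) = exp(−0.025·0.75) = 0.9814
Put-call parity: C − P = S·e^(−qT) − K·e^(−rT) = 310·0.9639 − 280·0.9814 = 298.8090 − 274.7920 = 24.0170
P = C − (C − P) = 32.74 − (24.0170) = 8.7230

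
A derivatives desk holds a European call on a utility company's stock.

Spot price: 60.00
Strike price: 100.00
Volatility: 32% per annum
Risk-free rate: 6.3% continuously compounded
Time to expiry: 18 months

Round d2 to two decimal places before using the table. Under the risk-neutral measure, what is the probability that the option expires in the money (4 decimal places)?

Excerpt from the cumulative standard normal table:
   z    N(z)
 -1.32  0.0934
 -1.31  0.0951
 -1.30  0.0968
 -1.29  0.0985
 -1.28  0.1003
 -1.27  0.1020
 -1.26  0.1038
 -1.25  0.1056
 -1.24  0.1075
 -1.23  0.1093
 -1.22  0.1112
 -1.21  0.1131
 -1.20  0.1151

T = 1.5;  σ√T = 0.3919
ln(S/K) + (r + σ²/2)T = ln(60/100) + (0.063 + 0.32²/2)·1.5 = -0.5108 + 0.1713 = -0.3395
d₁ = -0.3395 / 0.3919 = -0.8663 ≈ -0.87
d₂ = d₁ − σ√T = -0.8663 − 0.3919 = -1.2582 ≈ -1.26
Pr(exercise) under Q = N(d₂) = 0.1038

0.1038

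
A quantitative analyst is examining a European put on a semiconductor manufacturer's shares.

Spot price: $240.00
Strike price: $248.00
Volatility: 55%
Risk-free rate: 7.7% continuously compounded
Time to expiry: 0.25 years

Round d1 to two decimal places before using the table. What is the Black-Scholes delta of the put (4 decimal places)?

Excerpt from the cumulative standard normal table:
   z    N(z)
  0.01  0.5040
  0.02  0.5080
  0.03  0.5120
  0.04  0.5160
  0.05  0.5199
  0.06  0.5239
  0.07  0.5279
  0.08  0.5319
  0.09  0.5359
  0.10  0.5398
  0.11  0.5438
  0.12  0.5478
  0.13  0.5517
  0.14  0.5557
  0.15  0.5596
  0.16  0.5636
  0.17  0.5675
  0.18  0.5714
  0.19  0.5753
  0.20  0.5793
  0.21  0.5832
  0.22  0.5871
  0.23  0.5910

-0.4641

T = 0.25;  σ√T = 0.2750
d₁ = [ln(240/248) + (0.077 + ½·0.55²)·0.25] / (σ√T) = (-0.0328 + 0.0571) / 0.2750 = 0.0883 ≈ 0.09
N(d₁) = N(0.09) = 0.5359
Δ_put = N(d₁) − 1 = 0.5359 − 1 = -0.4641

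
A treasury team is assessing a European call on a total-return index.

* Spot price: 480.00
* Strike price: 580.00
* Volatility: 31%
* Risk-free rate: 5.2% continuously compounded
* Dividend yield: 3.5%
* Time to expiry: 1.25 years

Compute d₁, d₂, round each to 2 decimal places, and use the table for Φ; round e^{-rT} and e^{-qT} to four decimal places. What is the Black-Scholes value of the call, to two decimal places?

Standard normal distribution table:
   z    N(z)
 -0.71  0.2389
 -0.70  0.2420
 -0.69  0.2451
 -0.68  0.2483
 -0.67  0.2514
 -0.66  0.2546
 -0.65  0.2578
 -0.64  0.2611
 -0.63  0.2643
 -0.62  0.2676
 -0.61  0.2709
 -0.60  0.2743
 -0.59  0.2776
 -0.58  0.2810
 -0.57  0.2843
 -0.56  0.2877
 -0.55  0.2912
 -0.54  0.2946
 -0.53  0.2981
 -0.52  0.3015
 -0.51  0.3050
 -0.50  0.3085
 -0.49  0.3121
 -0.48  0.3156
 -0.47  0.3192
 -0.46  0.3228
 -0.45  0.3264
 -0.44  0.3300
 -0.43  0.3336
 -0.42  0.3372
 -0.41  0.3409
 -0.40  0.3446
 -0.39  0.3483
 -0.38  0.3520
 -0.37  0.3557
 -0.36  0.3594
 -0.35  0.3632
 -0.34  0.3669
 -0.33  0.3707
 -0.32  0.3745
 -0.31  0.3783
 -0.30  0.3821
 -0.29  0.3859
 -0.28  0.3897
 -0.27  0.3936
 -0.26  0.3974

σ√T = 0.31·√1.25 = 0.3466
d₁ = [ln(480/580) + (0.052 − 0.035 + 0.31²/2)·1.25] / 0.3466 = [-0.1892 + 0.0813] / 0.3466 = -0.3114 ≈ -0.31
d₂ = d₁ − σ√T = -0.3114 − 0.3466 = -0.6580 ≈ -0.66
exp(−qT) = exp(−0.035·1.25) = 0.9572;  exp(−rT) = exp(−0.052·1.25) = 0.9371
N(d₁) = N(-0.31) = 0.3783;  N(d₂) = N(-0.66) = 0.2546
C = 480·0.9572·0.3783 − 580·0.9371·0.2546 = 173.8122 − 138.3797 = 35.4325

35.43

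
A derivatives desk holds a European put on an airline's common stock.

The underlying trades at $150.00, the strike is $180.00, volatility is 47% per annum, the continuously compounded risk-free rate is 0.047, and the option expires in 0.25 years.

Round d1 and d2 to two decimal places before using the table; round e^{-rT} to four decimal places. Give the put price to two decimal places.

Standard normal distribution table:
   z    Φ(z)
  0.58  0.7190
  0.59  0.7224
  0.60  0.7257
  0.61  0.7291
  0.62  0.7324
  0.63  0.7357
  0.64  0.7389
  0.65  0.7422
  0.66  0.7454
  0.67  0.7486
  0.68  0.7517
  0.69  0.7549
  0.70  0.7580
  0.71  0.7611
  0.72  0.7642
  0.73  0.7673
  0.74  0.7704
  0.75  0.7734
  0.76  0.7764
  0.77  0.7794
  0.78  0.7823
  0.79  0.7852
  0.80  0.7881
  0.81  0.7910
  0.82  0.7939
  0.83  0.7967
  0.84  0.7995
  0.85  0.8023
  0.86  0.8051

$32.86

T = 0.25;  σ√T = 0.2350
d₁ = [ln(150/180) + (0.047 + ½·0.47²)·0.25] / (σ√T) = (-0.1823 + 0.0394) / 0.2350 = -0.6083 ≈ -0.61
d₂ = -0.6083 − 0.2350 = -0.8433 ≈ -0.84
exp(−rT) = exp(−0.047·0.25) = 0.9883
N(−d₂) = N(0.84) = 0.7995;  N(−d₁) = N(0.61) = 0.7291
P = 180·0.9883·0.7995 − 150·0.7291 = 142.2263 − 109.3650 = 32.8613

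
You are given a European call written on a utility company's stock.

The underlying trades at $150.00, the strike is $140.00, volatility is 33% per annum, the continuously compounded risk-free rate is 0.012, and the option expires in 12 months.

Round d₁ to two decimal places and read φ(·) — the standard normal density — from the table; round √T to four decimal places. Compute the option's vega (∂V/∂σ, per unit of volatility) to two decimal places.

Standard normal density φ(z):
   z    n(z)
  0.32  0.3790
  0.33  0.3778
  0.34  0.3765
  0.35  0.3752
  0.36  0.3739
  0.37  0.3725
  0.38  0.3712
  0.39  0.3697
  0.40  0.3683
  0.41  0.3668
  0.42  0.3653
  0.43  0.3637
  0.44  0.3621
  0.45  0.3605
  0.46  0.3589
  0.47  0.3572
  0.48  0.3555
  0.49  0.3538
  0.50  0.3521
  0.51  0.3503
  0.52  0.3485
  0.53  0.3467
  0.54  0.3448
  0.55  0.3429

55.02

σ√T = 0.33 × 1.0000 = 0.3300
d₁ = [ln(150/140) + (0.012 + ½·0.33²)·1] / (σ√T) = (0.0690 + 0.0665) / 0.3300 = 0.4104 which rounds to 0.41
√T = √1 = 1.0000
φ(d₁) = φ(0.41) = 0.3668
vega = S·φ(d₁)·√T = 150·0.3668·1.0000 = 55.0200
(Vega is the same for a European call and put with the same parameters.)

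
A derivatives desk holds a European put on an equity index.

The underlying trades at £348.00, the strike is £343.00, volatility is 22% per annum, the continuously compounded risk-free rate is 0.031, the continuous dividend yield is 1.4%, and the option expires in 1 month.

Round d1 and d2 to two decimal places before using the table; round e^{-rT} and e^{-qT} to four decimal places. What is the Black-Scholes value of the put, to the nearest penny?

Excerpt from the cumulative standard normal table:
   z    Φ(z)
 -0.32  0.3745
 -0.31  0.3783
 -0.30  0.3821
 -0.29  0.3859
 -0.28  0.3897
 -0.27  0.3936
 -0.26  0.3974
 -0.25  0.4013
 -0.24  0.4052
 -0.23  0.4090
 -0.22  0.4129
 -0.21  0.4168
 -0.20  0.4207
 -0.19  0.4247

σ√T = 0.22·√0.08333 = 0.0635
d₁ = [ln(348/343) + (0.031 − 0.014 + 0.22²/2)·0.08333] / 0.0635 = [0.0145 + 0.0034] / 0.0635 = 0.2819 → 0.28
d₂ = d₁ − σ√T = 0.2819 − 0.0635 = 0.2184 → 0.22
exp(−qT) = exp(−0.014·0.08333) = 0.9988;  exp(−rT) = exp(−0.031·0.08333) = 0.9974
P = 343·0.9974·N(-0.22) − 348·0.9988·N(-0.28) = 343·0.9974·0.4129 − 348·0.9988·0.3897 = 141.2565 − 135.4529 = 5.8036

£5.80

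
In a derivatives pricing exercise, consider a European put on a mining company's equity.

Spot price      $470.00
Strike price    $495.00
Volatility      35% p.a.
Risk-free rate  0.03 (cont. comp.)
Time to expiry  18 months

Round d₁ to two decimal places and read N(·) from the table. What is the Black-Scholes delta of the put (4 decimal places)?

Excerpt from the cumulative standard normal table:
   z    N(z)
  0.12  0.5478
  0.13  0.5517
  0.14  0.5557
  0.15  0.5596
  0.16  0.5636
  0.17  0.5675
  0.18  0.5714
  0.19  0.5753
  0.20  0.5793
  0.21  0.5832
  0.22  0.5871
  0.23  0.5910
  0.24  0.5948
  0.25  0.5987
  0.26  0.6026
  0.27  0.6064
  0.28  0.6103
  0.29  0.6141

-0.4207

σ√T = 0.35·√1.5 = 0.4287
d₁ = [ln(470/495) + (0.03 + ½·0.35²)·1.5] / (σ√T) = (-0.0518 + 0.1369) / 0.4287 = 0.1984 ≈ 0.20
N(d₁) = N(0.20) = 0.5793
Δ_put = N(d₁) − 1 = 0.5793 − 1 = -0.4207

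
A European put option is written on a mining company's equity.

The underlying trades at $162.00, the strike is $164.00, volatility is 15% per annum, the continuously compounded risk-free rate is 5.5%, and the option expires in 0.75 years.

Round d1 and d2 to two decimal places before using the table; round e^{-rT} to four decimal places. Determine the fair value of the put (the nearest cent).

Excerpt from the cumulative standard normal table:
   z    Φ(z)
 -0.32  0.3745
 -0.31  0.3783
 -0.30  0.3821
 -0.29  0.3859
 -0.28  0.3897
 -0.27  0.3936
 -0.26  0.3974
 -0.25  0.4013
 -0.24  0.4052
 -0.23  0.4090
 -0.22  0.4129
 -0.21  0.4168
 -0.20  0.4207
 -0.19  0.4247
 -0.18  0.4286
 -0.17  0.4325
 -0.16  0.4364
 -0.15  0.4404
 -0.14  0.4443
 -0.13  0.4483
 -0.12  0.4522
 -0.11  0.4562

σ√T = 0.15·√0.75 = 0.1299
d₁ = [ln(162/164) + (0.055 + 0.15²/2)·0.75] / 0.1299 = [-0.0123 + 0.0497] / 0.1299 = 0.2880 which rounds to 0.29
d₂ = d₁ − σ√T = 0.2880 − 0.1299 = 0.1581 which rounds to 0.16
exp(−rT) = exp(−0.055·0.75) = 0.9596
N(−d₂) = N(-0.16) = 0.4364;  N(−d₁) = N(-0.29) = 0.3859
P = 164·0.9596·0.4364 − 162·0.3859 = 68.6782 − 62.5158 = 6.1624

$6.16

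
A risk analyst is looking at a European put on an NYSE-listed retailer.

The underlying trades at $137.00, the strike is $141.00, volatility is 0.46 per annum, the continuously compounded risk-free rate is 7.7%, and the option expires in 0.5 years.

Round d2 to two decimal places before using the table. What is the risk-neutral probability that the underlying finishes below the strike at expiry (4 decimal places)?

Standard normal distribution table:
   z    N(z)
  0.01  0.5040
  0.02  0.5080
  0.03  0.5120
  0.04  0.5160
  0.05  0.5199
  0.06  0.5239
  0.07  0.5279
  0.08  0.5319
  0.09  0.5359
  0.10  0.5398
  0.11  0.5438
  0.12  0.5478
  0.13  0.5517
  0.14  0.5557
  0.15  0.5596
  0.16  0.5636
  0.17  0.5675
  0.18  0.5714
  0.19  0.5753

0.5517

σ√T = 0.46·√0.5 = 0.3253
d₁ = [ln(137/141) + (0.077 + 0.46²/2)·0.5] / 0.3253 = [-0.0288 + 0.0914] / 0.3253 = 0.1925 ≈ 0.19
d₂ = d₁ − σ√T = 0.1925 − 0.3253 = -0.1327 ≈ -0.13
Risk-neutral Pr[S_T < K] = N(−d₂) = N(0.13) = 0.5517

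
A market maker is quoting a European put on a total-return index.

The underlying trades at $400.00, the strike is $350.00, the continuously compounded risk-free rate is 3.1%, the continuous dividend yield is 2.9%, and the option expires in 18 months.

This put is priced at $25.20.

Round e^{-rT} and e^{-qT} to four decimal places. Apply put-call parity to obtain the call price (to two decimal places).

exp(−qT) = exp(−0.029·1.5) = 0.9574;  exp(−rT) = exp(−0.031·1.5) = 0.9546
Put-call parity: C − P = S·e^(−qT) − K·e^(−rT) = 400·0.9574 − 350·0.9546 = 382.9600 − 334.1100 = 48.8500
C = P + (C − P) = 25.20 + (48.8500) = 74.0500

$74.05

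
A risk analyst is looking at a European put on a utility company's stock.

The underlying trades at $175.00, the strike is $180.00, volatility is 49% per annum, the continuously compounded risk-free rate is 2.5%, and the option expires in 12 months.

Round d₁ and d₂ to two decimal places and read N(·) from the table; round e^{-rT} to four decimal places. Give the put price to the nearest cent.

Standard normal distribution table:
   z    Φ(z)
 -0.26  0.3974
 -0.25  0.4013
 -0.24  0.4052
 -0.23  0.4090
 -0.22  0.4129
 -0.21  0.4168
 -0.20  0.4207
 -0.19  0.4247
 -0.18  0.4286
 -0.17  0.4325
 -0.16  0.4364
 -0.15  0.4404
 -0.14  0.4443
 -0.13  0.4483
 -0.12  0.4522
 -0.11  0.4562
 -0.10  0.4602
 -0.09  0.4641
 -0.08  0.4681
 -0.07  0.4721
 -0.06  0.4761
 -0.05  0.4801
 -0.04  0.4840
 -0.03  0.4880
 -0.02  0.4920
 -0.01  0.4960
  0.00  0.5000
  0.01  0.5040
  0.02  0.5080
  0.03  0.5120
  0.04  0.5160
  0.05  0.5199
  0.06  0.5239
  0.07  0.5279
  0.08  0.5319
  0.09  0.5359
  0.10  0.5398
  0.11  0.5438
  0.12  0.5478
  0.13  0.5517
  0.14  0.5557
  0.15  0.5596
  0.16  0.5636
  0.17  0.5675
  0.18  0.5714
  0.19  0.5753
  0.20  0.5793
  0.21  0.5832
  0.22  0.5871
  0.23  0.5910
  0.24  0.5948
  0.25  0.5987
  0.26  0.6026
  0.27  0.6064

T = 1;  σ√T = 0.4900
d₁ = [ln(175/180) + (0.025 + 0.49²/2)·1] / 0.4900 = [-0.0282 + 0.1450] / 0.4900 = 0.2385 ≈ 0.24
d₂ = d₁ − σ√T = 0.2385 − 0.4900 = -0.2515 ≈ -0.25
e^(−rT) = e^(−0.025·1) = 0.9753
N(−d₂) = N(0.25) = 0.5987;  N(−d₁) = N(-0.24) = 0.4052
P = 180·0.9753·0.5987 − 175·0.4052 = 105.1042 − 70.9100 = 34.1942

$34.19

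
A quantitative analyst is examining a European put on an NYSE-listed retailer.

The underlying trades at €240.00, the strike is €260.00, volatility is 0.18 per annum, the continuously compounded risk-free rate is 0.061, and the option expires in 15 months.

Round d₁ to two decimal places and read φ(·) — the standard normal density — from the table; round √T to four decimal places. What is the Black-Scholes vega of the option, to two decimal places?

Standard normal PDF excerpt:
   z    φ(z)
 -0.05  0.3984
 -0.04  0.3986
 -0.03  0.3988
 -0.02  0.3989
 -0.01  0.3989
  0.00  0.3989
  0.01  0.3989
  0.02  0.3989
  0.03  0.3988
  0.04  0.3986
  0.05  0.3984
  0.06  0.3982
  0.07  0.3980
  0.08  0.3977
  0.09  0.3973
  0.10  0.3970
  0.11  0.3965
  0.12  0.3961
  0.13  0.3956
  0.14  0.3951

σ√T = 0.18·√1.25 = 0.2012
ln(S/K) + (r + σ²/2)T = ln(240/260) + (0.061 + 0.18²/2)·1.25 = -0.0800 + 0.0965 = 0.0165
d₁ = 0.0165 / 0.2012 = 0.0818 ≈ 0.08
√T = √1.25 = 1.1180
φ(d₁) = φ(0.08) = 0.3977
vega = S·φ(d₁)·√T = 240·0.3977·1.1180 = 106.7109

106.71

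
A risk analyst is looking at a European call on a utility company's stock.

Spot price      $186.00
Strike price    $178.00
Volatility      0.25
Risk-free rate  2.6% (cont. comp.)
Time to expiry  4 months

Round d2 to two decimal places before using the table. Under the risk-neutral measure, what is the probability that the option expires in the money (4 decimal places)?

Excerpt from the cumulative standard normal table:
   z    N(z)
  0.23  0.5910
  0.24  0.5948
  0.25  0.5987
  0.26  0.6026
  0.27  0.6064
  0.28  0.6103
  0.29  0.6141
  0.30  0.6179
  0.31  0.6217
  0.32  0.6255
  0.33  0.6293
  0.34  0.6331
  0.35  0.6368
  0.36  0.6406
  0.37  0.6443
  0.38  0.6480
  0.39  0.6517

0.6141

T = 0.3333;  σ√T = 0.1443
d₁ = [ln(186/178) + (0.026 + ½·0.25²)·0.3333] / (σ√T) = (0.0440 + 0.0191) / 0.1443 = 0.4368 ⇒ 0.44
d₂ = 0.4368 − 0.1443 = 0.2925 ⇒ 0.29
Risk-neutral Pr[S_T > K] = N(d₂) = N(0.29) = 0.6141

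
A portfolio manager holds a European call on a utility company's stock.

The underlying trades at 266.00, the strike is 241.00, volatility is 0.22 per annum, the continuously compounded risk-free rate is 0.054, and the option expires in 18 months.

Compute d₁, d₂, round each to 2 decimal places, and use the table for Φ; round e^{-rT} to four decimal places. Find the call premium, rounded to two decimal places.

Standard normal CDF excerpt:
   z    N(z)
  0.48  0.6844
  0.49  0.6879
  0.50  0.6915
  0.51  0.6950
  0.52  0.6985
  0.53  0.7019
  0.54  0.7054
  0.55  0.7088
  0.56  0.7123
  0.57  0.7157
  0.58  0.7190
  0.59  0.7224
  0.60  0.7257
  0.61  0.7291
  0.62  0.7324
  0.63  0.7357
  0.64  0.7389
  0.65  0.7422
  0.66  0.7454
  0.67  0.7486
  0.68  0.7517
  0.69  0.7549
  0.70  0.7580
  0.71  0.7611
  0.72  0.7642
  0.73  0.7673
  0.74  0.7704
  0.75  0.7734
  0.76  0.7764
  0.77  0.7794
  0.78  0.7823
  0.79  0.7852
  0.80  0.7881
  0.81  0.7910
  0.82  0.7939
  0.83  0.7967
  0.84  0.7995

53.64

σ√T = 0.22·√1.5 = 0.2694
d₁ = [ln(266/241) + (0.054 + 0.22²/2)·1.5] / 0.2694 = [0.0987 + 0.1173] / 0.2694 = 0.8016 → 0.80
d₂ = d₁ − σ√T = 0.8016 − 0.2694 = 0.5322 → 0.53
e^(−rT) = e^(−0.054·1.5) = 0.9222
N(d₁) = N(0.80) = 0.7881;  N(d₂) = N(0.53) = 0.7019
C = 266·0.7881 − 241·0.9222·0.7019 = 209.6346 − 155.9974 = 53.6372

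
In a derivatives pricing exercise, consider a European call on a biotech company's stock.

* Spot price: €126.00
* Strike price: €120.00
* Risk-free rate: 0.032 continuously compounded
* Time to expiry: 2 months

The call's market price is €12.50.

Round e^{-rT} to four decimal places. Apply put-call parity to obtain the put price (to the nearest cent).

e^(−rT) = e^(−0.032·0.1667) = 0.9947
Put-call parity: C − P = S − K·e^(−rT) = 126 − 120·0.9947 = 126 − 119.3640 = 6.6360
P = C − (C − P) = 12.50 − (6.6360) = 5.8640

€5.86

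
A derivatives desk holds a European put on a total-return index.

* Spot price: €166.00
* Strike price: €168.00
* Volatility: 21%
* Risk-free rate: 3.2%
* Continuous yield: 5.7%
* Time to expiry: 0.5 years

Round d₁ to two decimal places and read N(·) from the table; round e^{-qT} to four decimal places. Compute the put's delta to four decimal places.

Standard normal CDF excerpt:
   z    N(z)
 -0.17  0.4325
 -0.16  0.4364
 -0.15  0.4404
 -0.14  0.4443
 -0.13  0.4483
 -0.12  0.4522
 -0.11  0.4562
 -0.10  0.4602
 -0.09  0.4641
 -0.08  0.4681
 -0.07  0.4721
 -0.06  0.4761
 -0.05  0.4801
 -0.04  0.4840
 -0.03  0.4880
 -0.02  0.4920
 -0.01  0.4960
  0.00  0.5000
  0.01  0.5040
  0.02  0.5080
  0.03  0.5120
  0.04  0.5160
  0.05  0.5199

σ√T = 0.21·√0.5 = 0.1485
ln(S/K) + (r − q + σ²/2)T = ln(166/168) + (0.032 − 0.057 + 0.21²/2)·0.5 = -0.0120 − 0.0015 = -0.0135
d₁ = -0.0135 / 0.1485 = -0.0906 ≈ -0.09
N(d₁) = N(-0.09) = 0.4641
Δ_put = e^(−qT)·(N(d₁) − 1) = 0.9719·(0.4641 − 1) = -0.5208

-0.5208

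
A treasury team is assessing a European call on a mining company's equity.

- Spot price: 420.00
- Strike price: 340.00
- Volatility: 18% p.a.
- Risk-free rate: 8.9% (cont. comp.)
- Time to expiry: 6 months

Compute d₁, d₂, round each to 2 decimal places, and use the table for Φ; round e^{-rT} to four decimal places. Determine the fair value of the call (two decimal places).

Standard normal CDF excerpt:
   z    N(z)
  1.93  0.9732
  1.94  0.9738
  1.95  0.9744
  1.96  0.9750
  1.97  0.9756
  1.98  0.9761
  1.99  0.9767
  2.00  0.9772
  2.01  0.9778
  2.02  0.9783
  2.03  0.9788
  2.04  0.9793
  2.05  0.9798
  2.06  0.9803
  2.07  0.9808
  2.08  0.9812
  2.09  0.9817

σ√T = 0.18 × 0.7071 = 0.1273
d₁ = [ln(420/340) + (0.089 + 0.18²/2)·0.5] / 0.1273 = [0.2113 + 0.0526] / 0.1273 = 2.0735 ⇒ 2.07
d₂ = d₁ − σ√T = 2.0735 − 0.1273 = 1.9462 ⇒ 1.95
e^(−rT) = e^(−0.089·0.5) = 0.9565
N(d₁) = N(2.07) = 0.9808;  N(d₂) = N(1.95) = 0.9744
C = 420·0.9808 − 340·0.9565·0.9744 = 411.9360 − 316.8846 = 95.0514

95.05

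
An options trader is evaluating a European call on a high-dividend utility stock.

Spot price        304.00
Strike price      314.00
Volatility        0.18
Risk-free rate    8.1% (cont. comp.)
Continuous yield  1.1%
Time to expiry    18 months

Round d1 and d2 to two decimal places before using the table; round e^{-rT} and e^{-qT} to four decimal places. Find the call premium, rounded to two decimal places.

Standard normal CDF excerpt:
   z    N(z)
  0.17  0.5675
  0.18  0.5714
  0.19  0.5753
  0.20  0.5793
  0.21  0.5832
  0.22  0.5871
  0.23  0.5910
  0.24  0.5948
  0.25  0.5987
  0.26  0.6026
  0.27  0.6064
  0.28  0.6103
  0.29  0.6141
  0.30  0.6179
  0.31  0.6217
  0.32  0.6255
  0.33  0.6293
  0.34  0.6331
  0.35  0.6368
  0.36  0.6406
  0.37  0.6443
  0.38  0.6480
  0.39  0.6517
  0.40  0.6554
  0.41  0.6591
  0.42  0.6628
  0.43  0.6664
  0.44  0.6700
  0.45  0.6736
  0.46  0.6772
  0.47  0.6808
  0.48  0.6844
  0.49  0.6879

σ√T = 0.18 × 1.2247 = 0.2205
d₁ = [ln(304/314) + (0.081 − 0.011 + ½·0.18²)·1.5] / (σ√T) = (-0.0324 + 0.1293) / 0.2205 = 0.4397 → 0.44
d₂ = 0.4397 − 0.2205 = 0.2193 → 0.22
exp(−qT) = exp(−0.011·1.5) = 0.9836;  exp(−rT) = exp(−0.081·1.5) = 0.8856
N(d₁) = N(0.44) = 0.6700;  N(d₂) = N(0.22) = 0.5871
C = 304·0.9836·0.6700 − 314·0.8856·0.5871 = 200.3396 − 163.2598 = 37.0798

37.08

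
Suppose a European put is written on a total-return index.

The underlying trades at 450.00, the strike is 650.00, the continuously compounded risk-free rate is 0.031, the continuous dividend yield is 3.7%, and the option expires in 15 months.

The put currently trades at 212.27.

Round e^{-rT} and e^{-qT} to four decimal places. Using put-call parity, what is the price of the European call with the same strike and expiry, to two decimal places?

16.63

e^(−qT) = e^(−0.037·1.25) = 0.9548;  e^(−rT) = e^(−0.031·1.25) = 0.9620
Put-call parity: C − P = S·e^(−qT) − K·e^(−rT) = 450·0.9548 − 650·0.9620 = 429.6600 − 625.3000 = -195.6400
C = P + (C − P) = 212.27 + (-195.6400) = 16.6300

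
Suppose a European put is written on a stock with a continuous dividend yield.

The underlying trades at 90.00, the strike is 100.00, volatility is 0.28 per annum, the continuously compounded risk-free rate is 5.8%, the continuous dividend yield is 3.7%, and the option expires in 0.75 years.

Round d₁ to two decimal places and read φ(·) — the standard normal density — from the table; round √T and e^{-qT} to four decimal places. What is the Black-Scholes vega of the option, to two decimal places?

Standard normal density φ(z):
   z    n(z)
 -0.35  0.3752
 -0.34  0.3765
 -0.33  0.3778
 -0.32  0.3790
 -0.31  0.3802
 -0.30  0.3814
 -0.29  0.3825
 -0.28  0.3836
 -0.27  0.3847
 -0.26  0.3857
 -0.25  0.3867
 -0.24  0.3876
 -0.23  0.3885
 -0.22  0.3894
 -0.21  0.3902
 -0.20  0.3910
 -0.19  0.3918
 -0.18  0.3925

σ√T = 0.28 × 0.8660 = 0.2425
d₁ = [ln(90/100) + (0.058 − 0.037 + ½·0.28²)·0.75] / (σ√T) = (-0.1054 + 0.0452) / 0.2425 = -0.2483 → -0.25
√T = √0.75 = 0.8660
φ(d₁) = φ(-0.25) = 0.3867
exp(−qT) = exp(−0.037·0.75) = 0.9726
vega = S·exp(−qT)·φ(d₁)·√T = 90·0.9726·0.3867·0.8660 = 29.3136

29.31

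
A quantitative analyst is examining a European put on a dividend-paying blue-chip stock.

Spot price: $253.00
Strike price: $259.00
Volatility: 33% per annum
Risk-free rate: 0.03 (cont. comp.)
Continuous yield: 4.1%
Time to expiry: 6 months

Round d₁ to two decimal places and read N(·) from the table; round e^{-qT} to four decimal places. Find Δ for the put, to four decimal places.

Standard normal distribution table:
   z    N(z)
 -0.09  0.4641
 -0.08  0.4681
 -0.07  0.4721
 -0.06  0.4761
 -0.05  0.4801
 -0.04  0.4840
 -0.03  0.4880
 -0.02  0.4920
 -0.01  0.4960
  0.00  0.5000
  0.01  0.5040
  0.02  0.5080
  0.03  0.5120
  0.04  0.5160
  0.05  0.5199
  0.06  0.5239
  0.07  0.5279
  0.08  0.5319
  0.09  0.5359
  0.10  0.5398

σ√T = 0.33 × 0.7071 = 0.2333
d₁ = [ln(253/259) + (0.03 − 0.041 + 0.33²/2)·0.5] / 0.2333 = [-0.0234 + 0.0217] / 0.2333 = -0.0073 ≈ -0.01
N(d₁) = N(-0.01) = 0.4960
Δ_put = exp(−qT)·(N(d₁) − 1) = 0.9797·(0.4960 − 1) = -0.4938

-0.4938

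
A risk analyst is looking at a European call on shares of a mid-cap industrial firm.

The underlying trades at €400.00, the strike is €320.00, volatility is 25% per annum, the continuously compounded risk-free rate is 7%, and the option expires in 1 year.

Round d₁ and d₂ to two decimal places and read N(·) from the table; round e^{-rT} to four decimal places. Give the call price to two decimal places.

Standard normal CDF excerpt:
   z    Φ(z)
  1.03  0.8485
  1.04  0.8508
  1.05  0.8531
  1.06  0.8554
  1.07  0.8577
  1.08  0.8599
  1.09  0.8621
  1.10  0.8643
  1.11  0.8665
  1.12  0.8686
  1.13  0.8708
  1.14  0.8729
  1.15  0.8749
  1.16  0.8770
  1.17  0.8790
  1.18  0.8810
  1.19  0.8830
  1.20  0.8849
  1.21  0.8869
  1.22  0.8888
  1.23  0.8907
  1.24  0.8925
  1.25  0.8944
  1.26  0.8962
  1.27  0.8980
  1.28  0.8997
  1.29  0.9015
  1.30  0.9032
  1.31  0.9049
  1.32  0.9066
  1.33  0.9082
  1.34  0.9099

€106.74

σ√T = 0.25 × 1.0000 = 0.2500
ln(S/K) + (r + σ²/2)T = ln(400/320) + (0.07 + 0.25²/2)·1 = 0.2231 + 0.1013 = 0.3244
d₁ = 0.3244 / 0.2500 = 1.2976 ≈ 1.30
d₂ = d₁ − σ√T = 1.2976 − 0.2500 = 1.0476 ≈ 1.05
exp(−rT) = exp(−0.07·1) = 0.9324
C = 400·N(1.30) − 320·0.9324·N(1.05) = 400·0.9032 − 320·0.9324·0.8531 = 361.2800 − 254.5377 = 106.7423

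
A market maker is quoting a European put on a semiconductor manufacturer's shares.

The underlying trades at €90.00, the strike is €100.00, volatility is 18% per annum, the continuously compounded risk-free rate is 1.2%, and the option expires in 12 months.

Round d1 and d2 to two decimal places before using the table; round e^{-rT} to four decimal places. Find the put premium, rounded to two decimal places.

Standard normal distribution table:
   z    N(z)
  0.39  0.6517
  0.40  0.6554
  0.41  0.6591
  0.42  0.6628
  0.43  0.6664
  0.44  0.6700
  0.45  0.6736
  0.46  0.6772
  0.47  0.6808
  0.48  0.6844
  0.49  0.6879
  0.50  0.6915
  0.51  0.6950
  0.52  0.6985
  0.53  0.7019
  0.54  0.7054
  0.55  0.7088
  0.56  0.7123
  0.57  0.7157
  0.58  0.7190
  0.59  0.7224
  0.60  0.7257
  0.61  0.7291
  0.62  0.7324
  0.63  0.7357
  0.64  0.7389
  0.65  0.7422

€12.07

σ√T = 0.18·√1 = 0.1800
d₁ = [ln(90/100) + (0.012 + 0.18²/2)·1] / 0.1800 = [-0.1054 + 0.0282] / 0.1800 = -0.4287 → -0.43
d₂ = d₁ − σ√T = -0.4287 − 0.1800 = -0.6087 → -0.61
e^(−rT) = e^(−0.012·1) = 0.9881
P = 100·0.9881·N(0.61) − 90·N(0.43) = 100·0.9881·0.7291 − 90·0.6664 = 72.0424 − 59.9760 = 12.0664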